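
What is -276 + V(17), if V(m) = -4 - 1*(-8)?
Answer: -272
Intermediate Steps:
V(m) = 4 (V(m) = -4 + 8 = 4)
-276 + V(17) = -276 + 4 = -272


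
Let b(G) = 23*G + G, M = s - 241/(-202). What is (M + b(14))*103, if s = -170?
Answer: 3478619/202 ≈ 17221.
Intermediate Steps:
M = -34099/202 (M = -170 - 241/(-202) = -170 - 241*(-1/202) = -170 + 241/202 = -34099/202 ≈ -168.81)
b(G) = 24*G
(M + b(14))*103 = (-34099/202 + 24*14)*103 = (-34099/202 + 336)*103 = (33773/202)*103 = 3478619/202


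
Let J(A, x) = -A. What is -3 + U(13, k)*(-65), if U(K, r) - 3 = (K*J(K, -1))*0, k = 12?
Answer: -198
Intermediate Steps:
U(K, r) = 3 (U(K, r) = 3 + (K*(-K))*0 = 3 - K²*0 = 3 + 0 = 3)
-3 + U(13, k)*(-65) = -3 + 3*(-65) = -3 - 195 = -198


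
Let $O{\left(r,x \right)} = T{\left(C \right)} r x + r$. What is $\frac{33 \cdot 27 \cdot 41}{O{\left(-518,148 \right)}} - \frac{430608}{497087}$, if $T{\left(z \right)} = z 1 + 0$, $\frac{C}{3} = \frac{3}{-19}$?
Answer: $\frac{52151477271}{338085769658} \approx 0.15426$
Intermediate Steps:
$C = - \frac{9}{19}$ ($C = 3 \frac{3}{-19} = 3 \cdot 3 \left(- \frac{1}{19}\right) = 3 \left(- \frac{3}{19}\right) = - \frac{9}{19} \approx -0.47368$)
$T{\left(z \right)} = z$ ($T{\left(z \right)} = z + 0 = z$)
$O{\left(r,x \right)} = r - \frac{9 r x}{19}$ ($O{\left(r,x \right)} = - \frac{9 r}{19} x + r = - \frac{9 r x}{19} + r = r - \frac{9 r x}{19}$)
$\frac{33 \cdot 27 \cdot 41}{O{\left(-518,148 \right)}} - \frac{430608}{497087} = \frac{33 \cdot 27 \cdot 41}{\frac{1}{19} \left(-518\right) \left(19 - 1332\right)} - \frac{430608}{497087} = \frac{891 \cdot 41}{\frac{1}{19} \left(-518\right) \left(19 - 1332\right)} - \frac{430608}{497087} = \frac{36531}{\frac{1}{19} \left(-518\right) \left(-1313\right)} - \frac{430608}{497087} = \frac{36531}{\frac{680134}{19}} - \frac{430608}{497087} = 36531 \cdot \frac{19}{680134} - \frac{430608}{497087} = \frac{694089}{680134} - \frac{430608}{497087} = \frac{52151477271}{338085769658}$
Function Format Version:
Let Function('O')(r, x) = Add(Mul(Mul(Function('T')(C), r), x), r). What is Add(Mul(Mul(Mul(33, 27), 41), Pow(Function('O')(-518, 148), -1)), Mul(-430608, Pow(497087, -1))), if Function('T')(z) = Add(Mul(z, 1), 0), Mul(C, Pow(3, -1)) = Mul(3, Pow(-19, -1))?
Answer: Rational(52151477271, 338085769658) ≈ 0.15426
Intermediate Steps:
C = Rational(-9, 19) (C = Mul(3, Mul(3, Pow(-19, -1))) = Mul(3, Mul(3, Rational(-1, 19))) = Mul(3, Rational(-3, 19)) = Rational(-9, 19) ≈ -0.47368)
Function('T')(z) = z (Function('T')(z) = Add(z, 0) = z)
Function('O')(r, x) = Add(r, Mul(Rational(-9, 19), r, x)) (Function('O')(r, x) = Add(Mul(Mul(Rational(-9, 19), r), x), r) = Add(Mul(Rational(-9, 19), r, x), r) = Add(r, Mul(Rational(-9, 19), r, x)))
Add(Mul(Mul(Mul(33, 27), 41), Pow(Function('O')(-518, 148), -1)), Mul(-430608, Pow(497087, -1))) = Add(Mul(Mul(Mul(33, 27), 41), Pow(Mul(Rational(1, 19), -518, Add(19, Mul(-9, 148))), -1)), Mul(-430608, Pow(497087, -1))) = Add(Mul(Mul(891, 41), Pow(Mul(Rational(1, 19), -518, Add(19, -1332)), -1)), Mul(-430608, Rational(1, 497087))) = Add(Mul(36531, Pow(Mul(Rational(1, 19), -518, -1313), -1)), Rational(-430608, 497087)) = Add(Mul(36531, Pow(Rational(680134, 19), -1)), Rational(-430608, 497087)) = Add(Mul(36531, Rational(19, 680134)), Rational(-430608, 497087)) = Add(Rational(694089, 680134), Rational(-430608, 497087)) = Rational(52151477271, 338085769658)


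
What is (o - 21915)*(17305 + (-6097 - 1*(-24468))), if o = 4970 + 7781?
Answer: -326934864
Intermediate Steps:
o = 12751
(o - 21915)*(17305 + (-6097 - 1*(-24468))) = (12751 - 21915)*(17305 + (-6097 - 1*(-24468))) = -9164*(17305 + (-6097 + 24468)) = -9164*(17305 + 18371) = -9164*35676 = -326934864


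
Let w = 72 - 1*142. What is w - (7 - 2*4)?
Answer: -69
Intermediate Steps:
w = -70 (w = 72 - 142 = -70)
w - (7 - 2*4) = -70 - (7 - 2*4) = -70 - (7 - 8) = -70 - 1*(-1) = -70 + 1 = -69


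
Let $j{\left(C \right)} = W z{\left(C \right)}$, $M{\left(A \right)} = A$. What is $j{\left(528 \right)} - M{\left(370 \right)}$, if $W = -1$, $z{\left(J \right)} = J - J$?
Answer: $-370$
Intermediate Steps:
$z{\left(J \right)} = 0$
$j{\left(C \right)} = 0$ ($j{\left(C \right)} = \left(-1\right) 0 = 0$)
$j{\left(528 \right)} - M{\left(370 \right)} = 0 - 370 = -370$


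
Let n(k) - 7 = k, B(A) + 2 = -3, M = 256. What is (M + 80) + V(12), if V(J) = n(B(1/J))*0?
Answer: 336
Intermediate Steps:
B(A) = -5 (B(A) = -2 - 3 = -5)
n(k) = 7 + k
V(J) = 0 (V(J) = (7 - 5)*0 = 2*0 = 0)
(M + 80) + V(12) = (256 + 80) + 0 = 336 + 0 = 336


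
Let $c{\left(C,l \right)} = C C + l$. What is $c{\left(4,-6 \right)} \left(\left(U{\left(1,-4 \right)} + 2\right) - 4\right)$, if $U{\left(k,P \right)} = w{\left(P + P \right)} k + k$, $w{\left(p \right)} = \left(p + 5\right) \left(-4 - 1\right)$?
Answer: $140$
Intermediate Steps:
$w{\left(p \right)} = -25 - 5 p$ ($w{\left(p \right)} = \left(5 + p\right) \left(-5\right) = -25 - 5 p$)
$U{\left(k,P \right)} = k + k \left(-25 - 10 P\right)$ ($U{\left(k,P \right)} = \left(-25 - 5 \left(P + P\right)\right) k + k = \left(-25 - 5 \cdot 2 P\right) k + k = \left(-25 - 10 P\right) k + k = k \left(-25 - 10 P\right) + k = k + k \left(-25 - 10 P\right)$)
$c{\left(C,l \right)} = l + C^{2}$ ($c{\left(C,l \right)} = C^{2} + l = l + C^{2}$)
$c{\left(4,-6 \right)} \left(\left(U{\left(1,-4 \right)} + 2\right) - 4\right) = \left(-6 + 4^{2}\right) \left(\left(\left(-2\right) 1 \left(12 + 5 \left(-4\right)\right) + 2\right) - 4\right) = \left(-6 + 16\right) \left(\left(\left(-2\right) 1 \left(12 - 20\right) + 2\right) - 4\right) = 10 \left(\left(\left(-2\right) 1 \left(-8\right) + 2\right) - 4\right) = 10 \left(\left(16 + 2\right) - 4\right) = 10 \left(18 - 4\right) = 10 \cdot 14 = 140$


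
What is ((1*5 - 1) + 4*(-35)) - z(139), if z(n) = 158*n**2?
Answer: -3052854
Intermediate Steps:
((1*5 - 1) + 4*(-35)) - z(139) = ((1*5 - 1) + 4*(-35)) - 158*139**2 = ((5 - 1) - 140) - 158*19321 = (4 - 140) - 1*3052718 = -136 - 3052718 = -3052854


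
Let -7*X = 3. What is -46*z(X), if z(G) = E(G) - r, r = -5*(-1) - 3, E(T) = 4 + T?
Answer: -506/7 ≈ -72.286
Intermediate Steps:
X = -3/7 (X = -⅐*3 = -3/7 ≈ -0.42857)
r = 2 (r = 5 - 3 = 2)
z(G) = 2 + G (z(G) = (4 + G) - 1*2 = (4 + G) - 2 = 2 + G)
-46*z(X) = -46*(2 - 3/7) = -46*11/7 = -506/7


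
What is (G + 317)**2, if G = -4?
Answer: 97969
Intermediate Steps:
(G + 317)**2 = (-4 + 317)**2 = 313**2 = 97969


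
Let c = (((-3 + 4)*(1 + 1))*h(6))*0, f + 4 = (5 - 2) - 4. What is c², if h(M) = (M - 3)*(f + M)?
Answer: 0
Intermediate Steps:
f = -5 (f = -4 + ((5 - 2) - 4) = -4 + (3 - 4) = -4 - 1 = -5)
h(M) = (-5 + M)*(-3 + M) (h(M) = (M - 3)*(-5 + M) = (-3 + M)*(-5 + M) = (-5 + M)*(-3 + M))
c = 0 (c = (((-3 + 4)*(1 + 1))*(15 + 6² - 8*6))*0 = ((1*2)*(15 + 36 - 48))*0 = (2*3)*0 = 6*0 = 0)
c² = 0² = 0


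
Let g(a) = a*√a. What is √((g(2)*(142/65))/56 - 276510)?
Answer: √(-228977931000 + 64610*√2)/910 ≈ 525.84*I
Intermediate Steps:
g(a) = a^(3/2)
√((g(2)*(142/65))/56 - 276510) = √((2^(3/2)*(142/65))/56 - 276510) = √(((2*√2)*(142*(1/65)))*(1/56) - 276510) = √(((2*√2)*(142/65))*(1/56) - 276510) = √((284*√2/65)*(1/56) - 276510) = √(71*√2/910 - 276510) = √(-276510 + 71*√2/910)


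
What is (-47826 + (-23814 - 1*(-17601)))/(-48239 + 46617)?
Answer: 54039/1622 ≈ 33.316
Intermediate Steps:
(-47826 + (-23814 - 1*(-17601)))/(-48239 + 46617) = (-47826 + (-23814 + 17601))/(-1622) = (-47826 - 6213)*(-1/1622) = -54039*(-1/1622) = 54039/1622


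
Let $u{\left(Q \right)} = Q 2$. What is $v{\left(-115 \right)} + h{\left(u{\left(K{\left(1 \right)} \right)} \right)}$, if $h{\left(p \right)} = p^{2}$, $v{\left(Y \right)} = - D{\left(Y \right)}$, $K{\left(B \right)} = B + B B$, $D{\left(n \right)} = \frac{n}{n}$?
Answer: $15$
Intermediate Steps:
$D{\left(n \right)} = 1$
$K{\left(B \right)} = B + B^{2}$
$v{\left(Y \right)} = -1$ ($v{\left(Y \right)} = \left(-1\right) 1 = -1$)
$u{\left(Q \right)} = 2 Q$
$v{\left(-115 \right)} + h{\left(u{\left(K{\left(1 \right)} \right)} \right)} = -1 + \left(2 \cdot 1 \left(1 + 1\right)\right)^{2} = -1 + \left(2 \cdot 1 \cdot 2\right)^{2} = -1 + \left(2 \cdot 2\right)^{2} = -1 + 4^{2} = -1 + 16 = 15$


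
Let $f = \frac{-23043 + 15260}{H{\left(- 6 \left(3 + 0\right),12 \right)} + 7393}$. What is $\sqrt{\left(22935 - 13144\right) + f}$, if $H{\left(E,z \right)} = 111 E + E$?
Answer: $\frac{2 \sqrt{70759201462}}{5377} \approx 98.942$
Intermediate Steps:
$H{\left(E,z \right)} = 112 E$
$f = - \frac{7783}{5377}$ ($f = \frac{-23043 + 15260}{112 \left(- 6 \left(3 + 0\right)\right) + 7393} = - \frac{7783}{112 \left(\left(-6\right) 3\right) + 7393} = - \frac{7783}{112 \left(-18\right) + 7393} = - \frac{7783}{-2016 + 7393} = - \frac{7783}{5377} \approx -1.4475$)
$\sqrt{\left(22935 - 13144\right) + f} = \sqrt{\left(22935 - 13144\right) - \frac{7783}{5377}} = \sqrt{9791 - \frac{7783}{5377}} = \sqrt{\frac{52638424}{5377}} = \frac{2 \sqrt{70759201462}}{5377}$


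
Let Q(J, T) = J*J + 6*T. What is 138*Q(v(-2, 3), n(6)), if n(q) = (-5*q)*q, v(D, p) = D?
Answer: -148488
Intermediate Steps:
n(q) = -5*q²
Q(J, T) = J² + 6*T
138*Q(v(-2, 3), n(6)) = 138*((-2)² + 6*(-5*6²)) = 138*(4 + 6*(-5*36)) = 138*(4 + 6*(-180)) = 138*(4 - 1080) = 138*(-1076) = -148488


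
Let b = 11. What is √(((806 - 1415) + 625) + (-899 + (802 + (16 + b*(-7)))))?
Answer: I*√142 ≈ 11.916*I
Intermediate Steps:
√(((806 - 1415) + 625) + (-899 + (802 + (16 + b*(-7))))) = √(((806 - 1415) + 625) + (-899 + (802 + (16 + 11*(-7))))) = √((-609 + 625) + (-899 + (802 + (16 - 77)))) = √(16 + (-899 + (802 - 61))) = √(16 + (-899 + 741)) = √(16 - 158) = √(-142) = I*√142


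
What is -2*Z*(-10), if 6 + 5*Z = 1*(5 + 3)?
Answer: 8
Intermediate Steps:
Z = 2/5 (Z = -6/5 + (1*(5 + 3))/5 = -6/5 + (1*8)/5 = -6/5 + (1/5)*8 = -6/5 + 8/5 = 2/5 ≈ 0.40000)
-2*Z*(-10) = -2*2/5*(-10) = -4/5*(-10) = 8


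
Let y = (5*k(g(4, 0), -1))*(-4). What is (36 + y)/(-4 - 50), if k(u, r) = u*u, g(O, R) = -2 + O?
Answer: 22/27 ≈ 0.81481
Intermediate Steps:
k(u, r) = u**2
y = -80 (y = (5*(-2 + 4)**2)*(-4) = (5*2**2)*(-4) = (5*4)*(-4) = 20*(-4) = -80)
(36 + y)/(-4 - 50) = (36 - 80)/(-4 - 50) = -44/(-54) = -1/54*(-44) = 22/27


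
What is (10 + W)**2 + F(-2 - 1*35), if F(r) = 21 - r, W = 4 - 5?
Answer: 139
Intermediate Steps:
W = -1
(10 + W)**2 + F(-2 - 1*35) = (10 - 1)**2 + (21 - (-2 - 1*35)) = 9**2 + (21 - (-2 - 35)) = 81 + (21 - 1*(-37)) = 81 + (21 + 37) = 81 + 58 = 139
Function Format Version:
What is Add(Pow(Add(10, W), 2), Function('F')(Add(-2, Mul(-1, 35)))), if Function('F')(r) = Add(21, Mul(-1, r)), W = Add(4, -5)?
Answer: 139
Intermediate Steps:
W = -1
Add(Pow(Add(10, W), 2), Function('F')(Add(-2, Mul(-1, 35)))) = Add(Pow(Add(10, -1), 2), Add(21, Mul(-1, Add(-2, Mul(-1, 35))))) = Add(Pow(9, 2), Add(21, Mul(-1, Add(-2, -35)))) = Add(81, Add(21, Mul(-1, -37))) = Add(81, Add(21, 37)) = Add(81, 58) = 139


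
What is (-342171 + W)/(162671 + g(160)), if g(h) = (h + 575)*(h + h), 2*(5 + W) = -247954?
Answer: -466153/397871 ≈ -1.1716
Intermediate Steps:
W = -123982 (W = -5 + (½)*(-247954) = -5 - 123977 = -123982)
g(h) = 2*h*(575 + h) (g(h) = (575 + h)*(2*h) = 2*h*(575 + h))
(-342171 + W)/(162671 + g(160)) = (-342171 - 123982)/(162671 + 2*160*(575 + 160)) = -466153/(162671 + 2*160*735) = -466153/(162671 + 235200) = -466153/397871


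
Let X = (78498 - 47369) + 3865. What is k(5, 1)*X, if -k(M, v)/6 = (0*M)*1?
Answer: 0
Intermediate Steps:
X = 34994 (X = 31129 + 3865 = 34994)
k(M, v) = 0 (k(M, v) = -6*0*M = -0 = -6*0 = 0)
k(5, 1)*X = 0*34994 = 0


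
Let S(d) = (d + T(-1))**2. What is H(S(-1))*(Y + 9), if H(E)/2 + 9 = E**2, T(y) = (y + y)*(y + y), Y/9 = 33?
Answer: 44064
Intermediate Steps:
Y = 297 (Y = 9*33 = 297)
T(y) = 4*y**2 (T(y) = (2*y)*(2*y) = 4*y**2)
S(d) = (4 + d)**2 (S(d) = (d + 4*(-1)**2)**2 = (d + 4*1)**2 = (d + 4)**2 = (4 + d)**2)
H(E) = -18 + 2*E**2
H(S(-1))*(Y + 9) = (-18 + 2*((4 - 1)**2)**2)*(297 + 9) = (-18 + 2*(3**2)**2)*306 = (-18 + 2*9**2)*306 = (-18 + 2*81)*306 = (-18 + 162)*306 = 144*306 = 44064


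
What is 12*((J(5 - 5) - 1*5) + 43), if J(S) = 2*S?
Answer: 456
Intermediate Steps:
12*((J(5 - 5) - 1*5) + 43) = 12*((2*(5 - 5) - 1*5) + 43) = 12*((2*0 - 5) + 43) = 12*((0 - 5) + 43) = 12*(-5 + 43) = 12*38 = 456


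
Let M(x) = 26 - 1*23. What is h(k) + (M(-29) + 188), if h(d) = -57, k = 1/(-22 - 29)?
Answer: 134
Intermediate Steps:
k = -1/51 (k = 1/(-51) = -1/51 ≈ -0.019608)
M(x) = 3 (M(x) = 26 - 23 = 3)
h(k) + (M(-29) + 188) = -57 + (3 + 188) = -57 + 191 = 134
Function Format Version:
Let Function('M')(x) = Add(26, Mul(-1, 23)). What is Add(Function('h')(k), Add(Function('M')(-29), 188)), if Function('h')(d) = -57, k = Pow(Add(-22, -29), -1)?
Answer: 134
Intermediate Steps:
k = Rational(-1, 51) (k = Pow(-51, -1) = Rational(-1, 51) ≈ -0.019608)
Function('M')(x) = 3 (Function('M')(x) = Add(26, -23) = 3)
Add(Function('h')(k), Add(Function('M')(-29), 188)) = Add(-57, Add(3, 188)) = Add(-57, 191) = 134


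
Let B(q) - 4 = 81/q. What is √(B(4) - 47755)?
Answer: I*√190923/2 ≈ 218.47*I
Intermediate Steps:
B(q) = 4 + 81/q
√(B(4) - 47755) = √((4 + 81/4) - 47755) = √(97/4 - 47755) = √(-190923/4) = I*√190923/2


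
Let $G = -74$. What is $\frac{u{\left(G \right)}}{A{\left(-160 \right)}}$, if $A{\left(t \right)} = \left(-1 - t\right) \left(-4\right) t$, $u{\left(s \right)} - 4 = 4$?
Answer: $\frac{1}{12720} \approx 7.8616 \cdot 10^{-5}$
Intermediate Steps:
$u{\left(s \right)} = 8$ ($u{\left(s \right)} = 4 + 4 = 8$)
$A{\left(t \right)} = t \left(4 + 4 t\right)$ ($A{\left(t \right)} = \left(4 + 4 t\right) t = t \left(4 + 4 t\right)$)
$\frac{u{\left(G \right)}}{A{\left(-160 \right)}} = \frac{8}{4 \left(-160\right) \left(1 - 160\right)} = \frac{8}{4 \left(-160\right) \left(-159\right)} = \frac{8}{101760} = 8 \cdot \frac{1}{101760} = \frac{1}{12720}$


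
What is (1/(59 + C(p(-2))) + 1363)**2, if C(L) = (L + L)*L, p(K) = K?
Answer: 8339707684/4489 ≈ 1.8578e+6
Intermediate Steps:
C(L) = 2*L**2 (C(L) = (2*L)*L = 2*L**2)
(1/(59 + C(p(-2))) + 1363)**2 = (1/(59 + 2*(-2)**2) + 1363)**2 = (1/(59 + 2*4) + 1363)**2 = (1/(59 + 8) + 1363)**2 = (1/67 + 1363)**2 = (91322/67)**2 = 8339707684/4489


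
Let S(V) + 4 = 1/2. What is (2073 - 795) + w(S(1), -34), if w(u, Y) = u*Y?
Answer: 1397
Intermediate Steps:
S(V) = -7/2 (S(V) = -4 + 1/2 = -4 + ½ = -7/2)
w(u, Y) = Y*u
(2073 - 795) + w(S(1), -34) = (2073 - 795) - 34*(-7/2) = 1278 + 119 = 1397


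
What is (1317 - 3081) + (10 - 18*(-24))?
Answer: -1322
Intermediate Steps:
(1317 - 3081) + (10 - 18*(-24)) = -1764 + (10 + 432) = -1764 + 442 = -1322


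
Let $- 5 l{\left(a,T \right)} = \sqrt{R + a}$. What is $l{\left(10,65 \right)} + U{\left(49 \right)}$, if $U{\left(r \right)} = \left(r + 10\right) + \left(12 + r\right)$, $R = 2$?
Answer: $120 - \frac{2 \sqrt{3}}{5} \approx 119.31$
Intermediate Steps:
$U{\left(r \right)} = 22 + 2 r$ ($U{\left(r \right)} = \left(10 + r\right) + \left(12 + r\right) = 22 + 2 r$)
$l{\left(a,T \right)} = - \frac{\sqrt{2 + a}}{5}$
$l{\left(10,65 \right)} + U{\left(49 \right)} = - \frac{\sqrt{2 + 10}}{5} + \left(22 + 2 \cdot 49\right) = - \frac{\sqrt{12}}{5} + \left(22 + 98\right) = - \frac{2 \sqrt{3}}{5} + 120 = 120 - \frac{2 \sqrt{3}}{5}$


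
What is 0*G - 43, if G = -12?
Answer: -43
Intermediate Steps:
0*G - 43 = 0*(-12) - 43 = 0 - 43 = -43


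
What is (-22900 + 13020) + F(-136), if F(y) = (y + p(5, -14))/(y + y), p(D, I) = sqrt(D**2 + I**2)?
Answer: -19759/2 - sqrt(221)/272 ≈ -9879.6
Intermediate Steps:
F(y) = (y + sqrt(221))/(2*y) (F(y) = (y + sqrt(5**2 + (-14)**2))/(y + y) = (y + sqrt(25 + 196))/((2*y)) = (y + sqrt(221))*(1/(2*y)) = (y + sqrt(221))/(2*y))
(-22900 + 13020) + F(-136) = (-22900 + 13020) + (1/2)*(-136 + sqrt(221))/(-136) = -9880 + (1/2)*(-1/136)*(-136 + sqrt(221)) = -9880 + (1/2 - sqrt(221)/272) = -19759/2 - sqrt(221)/272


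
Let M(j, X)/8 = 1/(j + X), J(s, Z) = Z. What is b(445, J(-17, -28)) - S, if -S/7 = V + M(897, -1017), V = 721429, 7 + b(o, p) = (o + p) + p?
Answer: 75755768/15 ≈ 5.0504e+6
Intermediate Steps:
M(j, X) = 8/(X + j) (M(j, X) = 8/(j + X) = 8/(X + j))
b(o, p) = -7 + o + 2*p (b(o, p) = -7 + ((o + p) + p) = -7 + (o + 2*p) = -7 + o + 2*p)
S = -75750038/15 (S = -7*(721429 + 8/(-1017 + 897)) = -7*(721429 + 8/(-120)) = -7*(721429 + 8*(-1/120)) = -7*(721429 - 1/15) = -7*10821434/15 = -75750038/15 ≈ -5.0500e+6)
b(445, J(-17, -28)) - S = (-7 + 445 + 2*(-28)) - 1*(-75750038/15) = (-7 + 445 - 56) + 75750038/15 = 382 + 75750038/15 = 75755768/15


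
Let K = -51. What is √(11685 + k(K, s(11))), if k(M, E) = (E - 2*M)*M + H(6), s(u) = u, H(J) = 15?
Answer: √5937 ≈ 77.052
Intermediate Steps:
k(M, E) = 15 + M*(E - 2*M) (k(M, E) = (E - 2*M)*M + 15 = M*(E - 2*M) + 15 = 15 + M*(E - 2*M))
√(11685 + k(K, s(11))) = √(11685 + (15 - 2*(-51)² + 11*(-51))) = √(11685 + (15 - 2*2601 - 561)) = √(11685 + (15 - 5202 - 561)) = √(11685 - 5748) = √5937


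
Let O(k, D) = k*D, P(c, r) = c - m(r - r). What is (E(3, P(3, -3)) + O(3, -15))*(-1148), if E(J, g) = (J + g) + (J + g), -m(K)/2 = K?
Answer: 37884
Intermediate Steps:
m(K) = -2*K
P(c, r) = c (P(c, r) = c - (-2)*(r - r) = c - (-2)*0 = c - 1*0 = c + 0 = c)
O(k, D) = D*k
E(J, g) = 2*J + 2*g
(E(3, P(3, -3)) + O(3, -15))*(-1148) = ((2*3 + 2*3) - 15*3)*(-1148) = ((6 + 6) - 45)*(-1148) = (12 - 45)*(-1148) = -33*(-1148) = 37884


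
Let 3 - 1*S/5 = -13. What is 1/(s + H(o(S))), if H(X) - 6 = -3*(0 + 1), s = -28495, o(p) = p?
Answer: -1/28492 ≈ -3.5098e-5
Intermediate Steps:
S = 80 (S = 15 - 5*(-13) = 15 + 65 = 80)
H(X) = 3 (H(X) = 6 - 3*(0 + 1) = 6 - 3*1 = 6 - 3 = 3)
1/(s + H(o(S))) = 1/(-28495 + 3) = 1/(-28492) = -1/28492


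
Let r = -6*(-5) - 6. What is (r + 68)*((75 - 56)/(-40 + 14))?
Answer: -874/13 ≈ -67.231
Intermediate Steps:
r = 24 (r = 30 - 6 = 24)
(r + 68)*((75 - 56)/(-40 + 14)) = (24 + 68)*((75 - 56)/(-40 + 14)) = 92*(19/(-26)) = 92*(19*(-1/26)) = 92*(-19/26) = -874/13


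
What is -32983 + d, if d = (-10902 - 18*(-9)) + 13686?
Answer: -30037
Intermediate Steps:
d = 2946 (d = (-10902 + 162) + 13686 = -10740 + 13686 = 2946)
-32983 + d = -32983 + 2946 = -30037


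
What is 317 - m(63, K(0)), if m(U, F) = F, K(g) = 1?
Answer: 316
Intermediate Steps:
317 - m(63, K(0)) = 317 - 1*1 = 317 - 1 = 316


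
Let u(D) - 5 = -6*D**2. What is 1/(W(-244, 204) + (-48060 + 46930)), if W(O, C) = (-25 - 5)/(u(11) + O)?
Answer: -193/218084 ≈ -0.00088498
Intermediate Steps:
u(D) = 5 - 6*D**2
W(O, C) = -30/(-721 + O) (W(O, C) = (-25 - 5)/((5 - 6*11**2) + O) = -30/((5 - 6*121) + O) = -30/((5 - 726) + O) = -30/(-721 + O))
1/(W(-244, 204) + (-48060 + 46930)) = 1/(-30/(-721 - 244) + (-48060 + 46930)) = 1/(-30/(-965) - 1130) = 1/(-30*(-1/965) - 1130) = 1/(6/193 - 1130) = 1/(-218084/193) = -193/218084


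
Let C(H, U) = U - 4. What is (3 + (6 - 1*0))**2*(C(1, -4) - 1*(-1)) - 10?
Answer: -577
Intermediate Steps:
C(H, U) = -4 + U
(3 + (6 - 1*0))**2*(C(1, -4) - 1*(-1)) - 10 = (3 + (6 - 1*0))**2*((-4 - 4) - 1*(-1)) - 10 = (3 + (6 + 0))**2*(-8 + 1) - 10 = (3 + 6)**2*(-7) - 10 = 9**2*(-7) - 10 = 81*(-7) - 10 = -567 - 10 = -577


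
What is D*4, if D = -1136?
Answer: -4544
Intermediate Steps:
D*4 = -1136*4 = -4544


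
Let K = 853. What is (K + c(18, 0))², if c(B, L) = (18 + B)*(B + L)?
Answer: 2253001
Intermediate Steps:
(K + c(18, 0))² = (853 + (18² + 18*18 + 18*0 + 18*0))² = (853 + (324 + 324 + 0 + 0))² = (853 + 648)² = 1501² = 2253001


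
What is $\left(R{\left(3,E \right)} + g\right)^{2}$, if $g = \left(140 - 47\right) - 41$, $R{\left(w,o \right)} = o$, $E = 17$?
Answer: $4761$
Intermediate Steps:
$g = 52$ ($g = 93 - 41 = 52$)
$\left(R{\left(3,E \right)} + g\right)^{2} = \left(17 + 52\right)^{2} = 69^{2} = 4761$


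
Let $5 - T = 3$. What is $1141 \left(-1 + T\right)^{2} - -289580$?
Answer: $290721$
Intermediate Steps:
$T = 2$ ($T = 5 - 3 = 2$)
$1141 \left(-1 + T\right)^{2} - -289580 = 1141 \left(-1 + 2\right)^{2} - -289580 = 1141 \cdot 1^{2} + 289580 = 1141 \cdot 1 + 289580 = 1141 + 289580 = 290721$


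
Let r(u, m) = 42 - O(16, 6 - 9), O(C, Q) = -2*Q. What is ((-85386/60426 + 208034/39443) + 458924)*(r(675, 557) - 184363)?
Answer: -33602834626538708531/397230453 ≈ -8.4593e+10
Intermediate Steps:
r(u, m) = 36 (r(u, m) = 42 - (-2)*(6 - 9) = 42 - (-2)*(-3) = 42 - 1*6 = 42 - 6 = 36)
((-85386/60426 + 208034/39443) + 458924)*(r(675, 557) - 184363) = ((-85386/60426 + 208034/39443) + 458924)*(36 - 184363) = ((-85386*1/60426 + 208034*(1/39443)) + 458924)*(-184327) = ((-14231/10071 + 208034/39443) + 458924)*(-184327) = (1533797081/397230453 + 458924)*(-184327) = (182300122209653/397230453)*(-184327) = -33602834626538708531/397230453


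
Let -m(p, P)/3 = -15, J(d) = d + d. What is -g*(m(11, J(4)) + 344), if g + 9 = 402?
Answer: -152877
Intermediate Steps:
J(d) = 2*d
g = 393 (g = -9 + 402 = 393)
m(p, P) = 45 (m(p, P) = -3*(-15) = 45)
-g*(m(11, J(4)) + 344) = -393*(45 + 344) = -393*389 = -1*152877 = -152877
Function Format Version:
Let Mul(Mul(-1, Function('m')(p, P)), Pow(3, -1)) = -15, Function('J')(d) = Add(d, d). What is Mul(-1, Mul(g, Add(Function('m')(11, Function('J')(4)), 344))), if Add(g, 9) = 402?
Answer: -152877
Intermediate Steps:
Function('J')(d) = Mul(2, d)
g = 393 (g = Add(-9, 402) = 393)
Function('m')(p, P) = 45 (Function('m')(p, P) = Mul(-3, -15) = 45)
Mul(-1, Mul(g, Add(Function('m')(11, Function('J')(4)), 344))) = Mul(-1, Mul(393, Add(45, 344))) = Mul(-1, Mul(393, 389)) = Mul(-1, 152877) = -152877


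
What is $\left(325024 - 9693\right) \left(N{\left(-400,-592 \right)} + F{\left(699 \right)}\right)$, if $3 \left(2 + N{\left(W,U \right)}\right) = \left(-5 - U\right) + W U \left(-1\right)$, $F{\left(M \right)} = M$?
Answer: $- \frac{73825924382}{3} \approx -2.4609 \cdot 10^{10}$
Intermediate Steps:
$N{\left(W,U \right)} = - \frac{11}{3} - \frac{U}{3} - \frac{U W}{3}$ ($N{\left(W,U \right)} = -2 + \frac{\left(-5 - U\right) + W U \left(-1\right)}{3} = -2 + \frac{\left(-5 - U\right) + U W \left(-1\right)}{3} = -2 + \frac{\left(-5 - U\right) - U W}{3} = -2 + \frac{-5 - U - U W}{3} = -2 - \left(\frac{5}{3} + \frac{U}{3} + \frac{U W}{3}\right) = - \frac{11}{3} - \frac{U}{3} - \frac{U W}{3}$)
$\left(325024 - 9693\right) \left(N{\left(-400,-592 \right)} + F{\left(699 \right)}\right) = \left(325024 - 9693\right) \left(\left(- \frac{11}{3} - - \frac{592}{3} - \left(- \frac{592}{3}\right) \left(-400\right)\right) + 699\right) = 315331 \left(\left(- \frac{11}{3} + \frac{592}{3} - \frac{236800}{3}\right) + 699\right) = 315331 \left(- \frac{236219}{3} + 699\right) = 315331 \left(- \frac{234122}{3}\right) = - \frac{73825924382}{3}$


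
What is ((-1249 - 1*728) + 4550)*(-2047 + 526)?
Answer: -3913533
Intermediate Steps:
((-1249 - 1*728) + 4550)*(-2047 + 526) = ((-1249 - 728) + 4550)*(-1521) = (-1977 + 4550)*(-1521) = 2573*(-1521) = -3913533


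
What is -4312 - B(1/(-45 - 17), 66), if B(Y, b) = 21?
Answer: -4333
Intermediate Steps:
-4312 - B(1/(-45 - 17), 66) = -4312 - 1*21 = -4312 - 21 = -4333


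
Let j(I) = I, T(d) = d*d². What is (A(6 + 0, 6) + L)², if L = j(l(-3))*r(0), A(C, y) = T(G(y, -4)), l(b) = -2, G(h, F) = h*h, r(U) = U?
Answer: 2176782336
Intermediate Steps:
G(h, F) = h²
T(d) = d³
A(C, y) = y⁶ (A(C, y) = (y²)³ = y⁶)
L = 0 (L = -2*0 = 0)
(A(6 + 0, 6) + L)² = (6⁶ + 0)² = (46656 + 0)² = 46656² = 2176782336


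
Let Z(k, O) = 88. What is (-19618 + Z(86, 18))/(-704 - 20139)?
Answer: 19530/20843 ≈ 0.93701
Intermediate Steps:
(-19618 + Z(86, 18))/(-704 - 20139) = (-19618 + 88)/(-704 - 20139) = -19530/(-20843) = -19530*(-1/20843) = 19530/20843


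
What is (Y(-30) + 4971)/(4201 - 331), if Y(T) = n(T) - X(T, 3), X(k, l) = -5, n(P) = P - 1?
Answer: 23/18 ≈ 1.2778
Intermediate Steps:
n(P) = -1 + P
Y(T) = 4 + T (Y(T) = (-1 + T) - 1*(-5) = (-1 + T) + 5 = 4 + T)
(Y(-30) + 4971)/(4201 - 331) = ((4 - 30) + 4971)/(4201 - 331) = (-26 + 4971)/3870 = 4945*(1/3870) = 23/18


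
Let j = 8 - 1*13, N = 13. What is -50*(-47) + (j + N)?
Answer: 2358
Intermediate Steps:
j = -5 (j = 8 - 13 = -5)
-50*(-47) + (j + N) = -50*(-47) + (-5 + 13) = 2350 + 8 = 2358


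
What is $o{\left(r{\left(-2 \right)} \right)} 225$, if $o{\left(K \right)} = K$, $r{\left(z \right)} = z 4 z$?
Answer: $3600$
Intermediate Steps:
$r{\left(z \right)} = 4 z^{2}$ ($r{\left(z \right)} = 4 z z = 4 z^{2}$)
$o{\left(r{\left(-2 \right)} \right)} 225 = 4 \left(-2\right)^{2} \cdot 225 = 4 \cdot 4 \cdot 225 = 16 \cdot 225 = 3600$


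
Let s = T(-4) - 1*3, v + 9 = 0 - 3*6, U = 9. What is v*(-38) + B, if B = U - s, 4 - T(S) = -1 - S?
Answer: 1037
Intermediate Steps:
T(S) = 5 + S (T(S) = 4 - (-1 - S) = 4 + (1 + S) = 5 + S)
v = -27 (v = -9 + (0 - 3*6) = -9 + (0 - 18) = -9 - 18 = -27)
s = -2 (s = (5 - 4) - 1*3 = 1 - 3 = -2)
B = 11 (B = 9 - 1*(-2) = 9 + 2 = 11)
v*(-38) + B = -27*(-38) + 11 = 1026 + 11 = 1037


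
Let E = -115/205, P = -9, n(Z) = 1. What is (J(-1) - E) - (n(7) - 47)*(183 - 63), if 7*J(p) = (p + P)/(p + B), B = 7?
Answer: 4752998/861 ≈ 5520.3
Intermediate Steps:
E = -23/41 (E = -115*1/205 = -23/41 ≈ -0.56098)
J(p) = (-9 + p)/(7*(7 + p)) (J(p) = ((p - 9)/(p + 7))/7 = ((-9 + p)/(7 + p))/7 = (-9 + p)/(7*(7 + p)))
(J(-1) - E) - (n(7) - 47)*(183 - 63) = ((-9 - 1)/(7*(7 - 1)) - 1*(-23/41)) - (1 - 47)*(183 - 63) = ((⅐)*(-10)/6 + 23/41) - (-46)*120 = ((⅐)*(⅙)*(-10) + 23/41) - 1*(-5520) = (-5/21 + 23/41) + 5520 = 278/861 + 5520 = 4752998/861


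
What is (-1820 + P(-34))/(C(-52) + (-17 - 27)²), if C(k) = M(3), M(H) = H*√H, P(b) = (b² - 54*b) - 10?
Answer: 2249632/3748069 - 3486*√3/3748069 ≈ 0.59860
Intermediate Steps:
P(b) = -10 + b² - 54*b
M(H) = H^(3/2)
C(k) = 3*√3 (C(k) = 3^(3/2) = 3*√3)
(-1820 + P(-34))/(C(-52) + (-17 - 27)²) = (-1820 + (-10 + (-34)² - 54*(-34)))/(3*√3 + (-17 - 27)²) = (-1820 + (-10 + 1156 + 1836))/(3*√3 + (-44)²) = (-1820 + 2982)/(3*√3 + 1936) = 1162/(1936 + 3*√3)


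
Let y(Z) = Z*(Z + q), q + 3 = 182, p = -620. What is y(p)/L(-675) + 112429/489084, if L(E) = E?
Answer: -329998661/815140 ≈ -404.84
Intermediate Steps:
q = 179 (q = -3 + 182 = 179)
y(Z) = Z*(179 + Z) (y(Z) = Z*(Z + 179) = Z*(179 + Z))
y(p)/L(-675) + 112429/489084 = -620*(179 - 620)/(-675) + 112429/489084 = -620*(-441)*(-1/675) + 112429*(1/489084) = 273420*(-1/675) + 112429/489084 = -6076/15 + 112429/489084 = -329998661/815140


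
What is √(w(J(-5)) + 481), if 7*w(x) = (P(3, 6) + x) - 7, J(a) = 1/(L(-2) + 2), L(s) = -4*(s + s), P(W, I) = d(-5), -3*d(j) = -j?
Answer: √846314/42 ≈ 21.904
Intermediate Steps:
d(j) = j/3 (d(j) = -(-1)*j/3 = j/3)
P(W, I) = -5/3 (P(W, I) = (⅓)*(-5) = -5/3)
L(s) = -8*s
J(a) = 1/18 (J(a) = 1/(-8*(-2) + 2) = 1/(16 + 2) = 1/18)
w(x) = -26/21 + x/7 (w(x) = ((-5/3 + x) - 7)/7 = (-26/3 + x)/7 = -26/21 + x/7)
√(w(J(-5)) + 481) = √((-26/21 + (⅐)*(1/18)) + 481) = √((-26/21 + 1/126) + 481) = √(-155/126 + 481) = √(60451/126) = √846314/42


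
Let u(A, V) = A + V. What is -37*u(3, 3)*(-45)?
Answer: 9990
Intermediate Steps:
-37*u(3, 3)*(-45) = -37*(3 + 3)*(-45) = -37*6*(-45) = -222*(-45) = 9990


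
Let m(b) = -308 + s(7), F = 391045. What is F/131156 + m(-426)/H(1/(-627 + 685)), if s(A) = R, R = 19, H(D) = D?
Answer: -2198045827/131156 ≈ -16759.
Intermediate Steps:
s(A) = 19
m(b) = -289 (m(b) = -308 + 19 = -289)
F/131156 + m(-426)/H(1/(-627 + 685)) = 391045/131156 - 289/(1/(-627 + 685)) = 391045*(1/131156) - 289/(1/58) = 391045/131156 - 289/1/58 = 391045/131156 - 289*58 = 391045/131156 - 16762 = -2198045827/131156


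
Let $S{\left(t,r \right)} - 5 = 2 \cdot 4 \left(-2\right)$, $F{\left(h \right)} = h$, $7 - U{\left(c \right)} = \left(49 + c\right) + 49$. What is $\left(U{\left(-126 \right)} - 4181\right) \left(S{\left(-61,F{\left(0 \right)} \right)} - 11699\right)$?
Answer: $48549660$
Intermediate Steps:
$U{\left(c \right)} = -91 - c$ ($U{\left(c \right)} = 7 - \left(\left(49 + c\right) + 49\right) = 7 - \left(98 + c\right) = -91 - c$)
$S{\left(t,r \right)} = -11$ ($S{\left(t,r \right)} = 5 + 2 \cdot 4 \left(-2\right) = 5 + 8 \left(-2\right) = 5 - 16 = -11$)
$\left(U{\left(-126 \right)} - 4181\right) \left(S{\left(-61,F{\left(0 \right)} \right)} - 11699\right) = \left(\left(-91 - -126\right) - 4181\right) \left(-11 - 11699\right) = \left(\left(-91 + 126\right) - 4181\right) \left(-11710\right) = \left(35 - 4181\right) \left(-11710\right) = \left(-4146\right) \left(-11710\right) = 48549660$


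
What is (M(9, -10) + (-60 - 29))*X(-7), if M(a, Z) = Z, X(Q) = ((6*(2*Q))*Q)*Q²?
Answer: -2852388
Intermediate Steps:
X(Q) = 12*Q⁴ (X(Q) = ((12*Q)*Q)*Q² = (12*Q²)*Q² = 12*Q⁴)
(M(9, -10) + (-60 - 29))*X(-7) = (-10 + (-60 - 29))*(12*(-7)⁴) = (-10 - 89)*(12*2401) = -99*28812 = -2852388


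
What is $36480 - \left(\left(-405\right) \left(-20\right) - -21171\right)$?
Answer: $7209$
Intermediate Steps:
$36480 - \left(\left(-405\right) \left(-20\right) - -21171\right) = 36480 - \left(8100 + 21171\right) = 36480 - 29271 = 7209$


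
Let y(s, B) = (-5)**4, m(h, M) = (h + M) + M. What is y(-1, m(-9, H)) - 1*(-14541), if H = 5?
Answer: 15166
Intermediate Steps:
m(h, M) = h + 2*M (m(h, M) = (M + h) + M = h + 2*M)
y(s, B) = 625
y(-1, m(-9, H)) - 1*(-14541) = 625 - 1*(-14541) = 625 + 14541 = 15166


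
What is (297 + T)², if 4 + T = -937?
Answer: 414736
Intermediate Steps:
T = -941 (T = -4 - 937 = -941)
(297 + T)² = (297 - 941)² = (-644)² = 414736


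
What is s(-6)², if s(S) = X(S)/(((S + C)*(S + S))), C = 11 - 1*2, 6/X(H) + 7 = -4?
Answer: 1/4356 ≈ 0.00022957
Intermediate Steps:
X(H) = -6/11 (X(H) = 6/(-7 - 4) = 6/(-11) = 6*(-1/11) = -6/11)
C = 9 (C = 11 - 2 = 9)
s(S) = -3/(11*S*(9 + S)) (s(S) = -6*1/((S + 9)*(S + S))/11 = -6*1/(2*S*(9 + S))/11 = -3/(11*S*(9 + S)))
s(-6)² = (-3/11/(-6*(9 - 6)))² = (-3/11*(-⅙)/3)² = (-3/11*(-⅙)*⅓)² = (1/66)² = 1/4356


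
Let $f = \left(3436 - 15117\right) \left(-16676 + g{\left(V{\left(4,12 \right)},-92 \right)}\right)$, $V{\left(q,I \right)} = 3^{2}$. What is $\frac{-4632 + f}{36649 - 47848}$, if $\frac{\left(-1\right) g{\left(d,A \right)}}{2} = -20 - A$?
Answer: $- \frac{196469788}{11199} \approx -17544.0$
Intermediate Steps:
$V{\left(q,I \right)} = 9$
$g{\left(d,A \right)} = 40 + 2 A$ ($g{\left(d,A \right)} = - 2 \left(-20 - A\right) = 40 + 2 A$)
$f = 196474420$ ($f = \left(3436 - 15117\right) \left(-16676 + \left(40 + 2 \left(-92\right)\right)\right) = - 11681 \left(-16676 + \left(40 - 184\right)\right) = - 11681 \left(-16676 - 144\right) = \left(-11681\right) \left(-16820\right) = 196474420$)
$\frac{-4632 + f}{36649 - 47848} = \frac{-4632 + 196474420}{36649 - 47848} = \frac{196469788}{-11199} = 196469788 \left(- \frac{1}{11199}\right) = - \frac{196469788}{11199}$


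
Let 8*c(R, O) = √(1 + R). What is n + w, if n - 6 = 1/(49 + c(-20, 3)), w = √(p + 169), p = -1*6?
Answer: 925234/153683 + √163 - 8*I*√19/153683 ≈ 18.788 - 0.0002269*I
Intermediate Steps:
p = -6
w = √163 (w = √(-6 + 169) = √163 ≈ 12.767)
c(R, O) = √(1 + R)/8
n = 6 + 1/(49 + I*√19/8) (n = 6 + 1/(49 + √(1 - 20)/8) = 6 + 1/(49 + √(-19)/8) = 6 + 1/(49 + (I*√19)/8) = 6 + 1/(49 + I*√19/8) ≈ 6.0204 - 0.0002269*I)
n + w = (925234/153683 - 8*I*√19/153683) + √163 = 925234/153683 + √163 - 8*I*√19/153683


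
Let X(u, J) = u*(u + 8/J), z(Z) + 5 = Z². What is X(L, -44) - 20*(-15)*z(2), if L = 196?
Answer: 418884/11 ≈ 38080.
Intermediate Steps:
z(Z) = -5 + Z²
X(L, -44) - 20*(-15)*z(2) = 196*(8 - 44*196)/(-44) - 20*(-15)*(-5 + 2²) = 196*(-1/44)*(8 - 8624) - (-300)*(-5 + 4) = 196*(-1/44)*(-8616) - (-300)*(-1) = 422184/11 - 1*300 = 422184/11 - 300 = 418884/11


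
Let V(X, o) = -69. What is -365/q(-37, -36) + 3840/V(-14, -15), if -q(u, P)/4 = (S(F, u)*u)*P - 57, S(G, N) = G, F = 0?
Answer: -300235/5244 ≈ -57.253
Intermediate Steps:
q(u, P) = 228 (q(u, P) = -4*((0*u)*P - 57) = -4*(0*P - 57) = -4*(0 - 57) = -4*(-57) = 228)
-365/q(-37, -36) + 3840/V(-14, -15) = -365/228 + 3840/(-69) = -365*1/228 + 3840*(-1/69) = -365/228 - 1280/23 = -300235/5244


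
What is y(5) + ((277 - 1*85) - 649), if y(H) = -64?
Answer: -521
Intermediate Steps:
y(5) + ((277 - 1*85) - 649) = -64 + ((277 - 1*85) - 649) = -64 + ((277 - 85) - 649) = -64 + (192 - 649) = -64 - 457 = -521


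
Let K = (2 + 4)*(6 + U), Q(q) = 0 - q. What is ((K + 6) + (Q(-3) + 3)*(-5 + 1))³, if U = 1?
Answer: 13824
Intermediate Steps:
Q(q) = -q
K = 42 (K = (2 + 4)*(6 + 1) = 6*7 = 42)
((K + 6) + (Q(-3) + 3)*(-5 + 1))³ = ((42 + 6) + (-1*(-3) + 3)*(-5 + 1))³ = (48 + (3 + 3)*(-4))³ = (48 + 6*(-4))³ = (48 - 24)³ = 24³ = 13824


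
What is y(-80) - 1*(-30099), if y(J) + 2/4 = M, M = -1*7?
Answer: 60183/2 ≈ 30092.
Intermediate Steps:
M = -7
y(J) = -15/2 (y(J) = -1/2 - 7 = -15/2)
y(-80) - 1*(-30099) = -15/2 - 1*(-30099) = -15/2 + 30099 = 60183/2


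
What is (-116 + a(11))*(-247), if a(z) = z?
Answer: 25935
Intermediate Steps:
(-116 + a(11))*(-247) = (-116 + 11)*(-247) = -105*(-247) = 25935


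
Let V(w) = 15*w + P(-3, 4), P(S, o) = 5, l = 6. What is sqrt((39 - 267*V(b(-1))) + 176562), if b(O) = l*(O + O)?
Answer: 3*sqrt(24814) ≈ 472.57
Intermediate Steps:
b(O) = 12*O (b(O) = 6*(O + O) = 6*(2*O) = 12*O)
V(w) = 5 + 15*w (V(w) = 15*w + 5 = 5 + 15*w)
sqrt((39 - 267*V(b(-1))) + 176562) = sqrt((39 - 267*(5 + 15*(12*(-1)))) + 176562) = sqrt((39 - 267*(5 + 15*(-12))) + 176562) = sqrt((39 - 267*(5 - 180)) + 176562) = sqrt((39 - 267*(-175)) + 176562) = sqrt((39 + 46725) + 176562) = sqrt(46764 + 176562) = sqrt(223326) = 3*sqrt(24814)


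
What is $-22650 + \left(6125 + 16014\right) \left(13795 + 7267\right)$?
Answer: $466268968$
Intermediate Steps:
$-22650 + \left(6125 + 16014\right) \left(13795 + 7267\right) = -22650 + 22139 \cdot 21062 = -22650 + 466291618 = 466268968$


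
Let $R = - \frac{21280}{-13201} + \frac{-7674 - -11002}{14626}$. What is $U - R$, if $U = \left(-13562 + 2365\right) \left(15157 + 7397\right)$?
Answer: $- \frac{24379660972238098}{96538913} \approx -2.5254 \cdot 10^{8}$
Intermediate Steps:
$R = \frac{177587104}{96538913}$ ($R = \left(-21280\right) \left(- \frac{1}{13201}\right) + \left(-7674 + 11002\right) \frac{1}{14626} = \frac{21280}{13201} + 3328 \cdot \frac{1}{14626} = \frac{21280}{13201} + \frac{1664}{7313} = \frac{177587104}{96538913} \approx 1.8395$)
$U = -252537138$ ($U = \left(-11197\right) 22554 = -252537138$)
$U - R = -252537138 - \frac{177587104}{96538913} = - \frac{24379660972238098}{96538913}$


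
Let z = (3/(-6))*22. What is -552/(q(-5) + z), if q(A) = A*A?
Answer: -276/7 ≈ -39.429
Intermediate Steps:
z = -11 (z = (3*(-⅙))*22 = -½*22 = -11)
q(A) = A²
-552/(q(-5) + z) = -552/((-5)² - 11) = -552/(25 - 11) = -552/14 = -552*1/14 = -276/7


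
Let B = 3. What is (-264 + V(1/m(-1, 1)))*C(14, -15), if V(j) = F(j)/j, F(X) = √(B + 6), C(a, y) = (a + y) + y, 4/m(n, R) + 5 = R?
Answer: 4272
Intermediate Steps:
m(n, R) = 4/(-5 + R)
C(a, y) = a + 2*y
F(X) = 3 (F(X) = √(3 + 6) = √9 = 3)
V(j) = 3/j
(-264 + V(1/m(-1, 1)))*C(14, -15) = (-264 + 3/(1/(4/(-5 + 1))))*(14 + 2*(-15)) = (-264 + 3/(1/(4/(-4))))*(14 - 30) = (-264 + 3/(1/(4*(-¼))))*(-16) = (-264 + 3/(1/(-1)))*(-16) = (-264 + 3/(-1))*(-16) = (-264 + 3*(-1))*(-16) = (-264 - 3)*(-16) = -267*(-16) = 4272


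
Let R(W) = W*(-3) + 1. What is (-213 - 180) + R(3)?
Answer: -401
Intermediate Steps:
R(W) = 1 - 3*W (R(W) = -3*W + 1 = 1 - 3*W)
(-213 - 180) + R(3) = (-213 - 180) + (1 - 3*3) = -393 + (1 - 9) = -393 - 8 = -401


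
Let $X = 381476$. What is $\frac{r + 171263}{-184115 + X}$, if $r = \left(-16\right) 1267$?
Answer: $\frac{150991}{197361} \approx 0.76505$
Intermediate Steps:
$r = -20272$
$\frac{r + 171263}{-184115 + X} = \frac{-20272 + 171263}{-184115 + 381476} = \frac{150991}{197361}$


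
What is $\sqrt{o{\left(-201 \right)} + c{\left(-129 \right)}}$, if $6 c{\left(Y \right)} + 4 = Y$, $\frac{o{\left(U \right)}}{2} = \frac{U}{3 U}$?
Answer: $\frac{i \sqrt{86}}{2} \approx 4.6368 i$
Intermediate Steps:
$o{\left(U \right)} = \frac{2}{3}$ ($o{\left(U \right)} = 2 \frac{U}{3 U} = 2 U \frac{1}{3 U} = 2 \cdot \frac{1}{3} = \frac{2}{3}$)
$c{\left(Y \right)} = - \frac{2}{3} + \frac{Y}{6}$
$\sqrt{o{\left(-201 \right)} + c{\left(-129 \right)}} = \sqrt{\frac{2}{3} + \left(- \frac{2}{3} + \frac{1}{6} \left(-129\right)\right)} = \sqrt{\frac{2}{3} - \frac{133}{6}} = \sqrt{- \frac{43}{2}} = \frac{i \sqrt{86}}{2}$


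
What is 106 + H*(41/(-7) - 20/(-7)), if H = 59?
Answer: -71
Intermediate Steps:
106 + H*(41/(-7) - 20/(-7)) = 106 + 59*(41/(-7) - 20/(-7)) = 106 + 59*(41*(-⅐) - 20*(-⅐)) = 106 + 59*(-41/7 + 20/7) = 106 + 59*(-3) = 106 - 177 = -71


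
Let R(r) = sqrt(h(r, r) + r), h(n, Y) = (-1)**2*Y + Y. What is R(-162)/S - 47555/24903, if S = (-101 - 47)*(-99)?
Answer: -47555/24903 + I*sqrt(6)/1628 ≈ -1.9096 + 0.0015046*I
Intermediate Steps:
S = 14652 (S = -148*(-99) = 14652)
h(n, Y) = 2*Y (h(n, Y) = 1*Y + Y = Y + Y = 2*Y)
R(r) = sqrt(3)*sqrt(r) (R(r) = sqrt(2*r + r) = sqrt(3*r) = sqrt(3)*sqrt(r))
R(-162)/S - 47555/24903 = (sqrt(3)*sqrt(-162))/14652 - 47555/24903 = (sqrt(3)*(9*I*sqrt(2)))*(1/14652) - 47555*1/24903 = (9*I*sqrt(6))*(1/14652) - 47555/24903 = I*sqrt(6)/1628 - 47555/24903 = -47555/24903 + I*sqrt(6)/1628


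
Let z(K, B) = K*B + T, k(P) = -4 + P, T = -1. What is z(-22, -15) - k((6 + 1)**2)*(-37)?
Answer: 1994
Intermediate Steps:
z(K, B) = -1 + B*K (z(K, B) = K*B - 1 = B*K - 1 = -1 + B*K)
z(-22, -15) - k((6 + 1)**2)*(-37) = (-1 - 15*(-22)) - (-4 + (6 + 1)**2)*(-37) = (-1 + 330) - (-4 + 7**2)*(-37) = 329 - (-4 + 49)*(-37) = 329 - 45*(-37) = 329 - 1*(-1665) = 329 + 1665 = 1994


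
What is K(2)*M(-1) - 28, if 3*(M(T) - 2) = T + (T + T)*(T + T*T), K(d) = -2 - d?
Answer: -104/3 ≈ -34.667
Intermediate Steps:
M(T) = 2 + T/3 + 2*T*(T + T²)/3 (M(T) = 2 + (T + (T + T)*(T + T*T))/3 = 2 + (T + (2*T)*(T + T²))/3 = 2 + (T + 2*T*(T + T²))/3 = 2 + (T/3 + 2*T*(T + T²)/3) = 2 + T/3 + 2*T*(T + T²)/3)
K(2)*M(-1) - 28 = (-2 - 1*2)*(2 + (⅓)*(-1) + (⅔)*(-1)² + (⅔)*(-1)³) - 28 = (-2 - 2)*(2 - ⅓ + (⅔)*1 + (⅔)*(-1)) - 28 = -4*(2 - ⅓ + ⅔ - ⅔) - 28 = -4*5/3 - 28 = -20/3 - 28 = -104/3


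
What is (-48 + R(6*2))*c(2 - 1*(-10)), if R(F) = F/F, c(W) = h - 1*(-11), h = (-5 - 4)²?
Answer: -4324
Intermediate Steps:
h = 81 (h = (-9)² = 81)
c(W) = 92 (c(W) = 81 - 1*(-11) = 81 + 11 = 92)
R(F) = 1
(-48 + R(6*2))*c(2 - 1*(-10)) = (-48 + 1)*92 = -47*92 = -4324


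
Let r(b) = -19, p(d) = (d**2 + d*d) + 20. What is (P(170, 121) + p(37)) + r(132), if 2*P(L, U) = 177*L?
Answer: 17784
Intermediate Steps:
P(L, U) = 177*L/2 (P(L, U) = (177*L)/2 = 177*L/2)
p(d) = 20 + 2*d**2 (p(d) = (d**2 + d**2) + 20 = 2*d**2 + 20 = 20 + 2*d**2)
(P(170, 121) + p(37)) + r(132) = ((177/2)*170 + (20 + 2*37**2)) - 19 = (15045 + (20 + 2*1369)) - 19 = (15045 + (20 + 2738)) - 19 = (15045 + 2758) - 19 = 17803 - 19 = 17784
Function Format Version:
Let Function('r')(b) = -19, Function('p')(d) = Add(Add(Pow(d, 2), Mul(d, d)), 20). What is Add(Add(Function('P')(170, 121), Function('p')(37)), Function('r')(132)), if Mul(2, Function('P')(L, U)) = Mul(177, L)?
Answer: 17784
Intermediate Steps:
Function('P')(L, U) = Mul(Rational(177, 2), L) (Function('P')(L, U) = Mul(Rational(1, 2), Mul(177, L)) = Mul(Rational(177, 2), L))
Function('p')(d) = Add(20, Mul(2, Pow(d, 2))) (Function('p')(d) = Add(Add(Pow(d, 2), Pow(d, 2)), 20) = Add(Mul(2, Pow(d, 2)), 20) = Add(20, Mul(2, Pow(d, 2))))
Add(Add(Function('P')(170, 121), Function('p')(37)), Function('r')(132)) = Add(Add(Mul(Rational(177, 2), 170), Add(20, Mul(2, Pow(37, 2)))), -19) = Add(Add(15045, Add(20, Mul(2, 1369))), -19) = Add(Add(15045, Add(20, 2738)), -19) = Add(Add(15045, 2758), -19) = Add(17803, -19) = 17784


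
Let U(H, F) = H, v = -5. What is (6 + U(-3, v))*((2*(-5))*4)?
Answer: -120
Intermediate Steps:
(6 + U(-3, v))*((2*(-5))*4) = (6 - 3)*((2*(-5))*4) = 3*(-10*4) = 3*(-40) = -120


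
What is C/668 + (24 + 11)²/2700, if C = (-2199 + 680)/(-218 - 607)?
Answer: 565999/1239975 ≈ 0.45646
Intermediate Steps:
C = 1519/825 (C = -1519/(-825) = -1519*(-1/825) = 1519/825 ≈ 1.8412)
C/668 + (24 + 11)²/2700 = (1519/825)/668 + (24 + 11)²/2700 = (1519/825)*(1/668) + 35²*(1/2700) = 1519/551100 + 1225*(1/2700) = 1519/551100 + 49/108 = 565999/1239975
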